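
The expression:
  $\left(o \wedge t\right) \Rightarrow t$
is always true.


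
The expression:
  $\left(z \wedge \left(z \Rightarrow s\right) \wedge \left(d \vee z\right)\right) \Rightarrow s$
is always true.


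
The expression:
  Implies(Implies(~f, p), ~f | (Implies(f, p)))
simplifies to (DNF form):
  p | ~f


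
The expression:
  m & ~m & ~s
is never true.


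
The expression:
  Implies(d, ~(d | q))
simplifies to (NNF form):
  ~d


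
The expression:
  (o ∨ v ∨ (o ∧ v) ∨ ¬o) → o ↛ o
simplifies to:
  False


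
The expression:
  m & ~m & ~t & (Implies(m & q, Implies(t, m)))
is never true.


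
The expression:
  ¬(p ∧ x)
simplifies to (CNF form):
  ¬p ∨ ¬x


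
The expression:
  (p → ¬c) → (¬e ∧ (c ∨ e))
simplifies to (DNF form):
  (c ∧ p) ∨ (c ∧ ¬e)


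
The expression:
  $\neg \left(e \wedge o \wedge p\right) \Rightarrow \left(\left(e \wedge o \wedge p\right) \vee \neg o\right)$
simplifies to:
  $\left(e \wedge p\right) \vee \neg o$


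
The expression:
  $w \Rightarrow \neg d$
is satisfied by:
  {w: False, d: False}
  {d: True, w: False}
  {w: True, d: False}


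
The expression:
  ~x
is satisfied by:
  {x: False}


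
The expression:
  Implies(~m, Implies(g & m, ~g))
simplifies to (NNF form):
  True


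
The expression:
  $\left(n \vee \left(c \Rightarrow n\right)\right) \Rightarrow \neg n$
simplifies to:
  $\neg n$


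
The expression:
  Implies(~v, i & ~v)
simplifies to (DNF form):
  i | v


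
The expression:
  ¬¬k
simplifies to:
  k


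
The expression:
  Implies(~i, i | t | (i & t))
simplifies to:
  i | t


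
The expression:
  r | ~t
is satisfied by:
  {r: True, t: False}
  {t: False, r: False}
  {t: True, r: True}


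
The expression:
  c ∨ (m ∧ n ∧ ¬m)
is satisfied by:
  {c: True}


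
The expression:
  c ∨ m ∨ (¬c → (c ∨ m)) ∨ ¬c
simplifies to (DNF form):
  True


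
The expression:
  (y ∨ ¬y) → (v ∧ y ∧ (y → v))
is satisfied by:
  {y: True, v: True}


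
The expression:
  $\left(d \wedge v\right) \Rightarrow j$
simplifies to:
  $j \vee \neg d \vee \neg v$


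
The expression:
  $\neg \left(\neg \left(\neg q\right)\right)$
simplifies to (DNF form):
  $\neg q$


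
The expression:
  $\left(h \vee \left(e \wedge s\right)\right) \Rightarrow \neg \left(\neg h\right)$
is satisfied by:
  {h: True, s: False, e: False}
  {s: False, e: False, h: False}
  {h: True, e: True, s: False}
  {e: True, s: False, h: False}
  {h: True, s: True, e: False}
  {s: True, h: False, e: False}
  {h: True, e: True, s: True}


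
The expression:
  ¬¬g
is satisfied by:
  {g: True}


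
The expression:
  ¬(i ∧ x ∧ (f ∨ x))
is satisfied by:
  {x: False, i: False}
  {i: True, x: False}
  {x: True, i: False}


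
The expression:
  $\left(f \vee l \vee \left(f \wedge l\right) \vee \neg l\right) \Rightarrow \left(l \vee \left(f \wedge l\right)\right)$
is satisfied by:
  {l: True}


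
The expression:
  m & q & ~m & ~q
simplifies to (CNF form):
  False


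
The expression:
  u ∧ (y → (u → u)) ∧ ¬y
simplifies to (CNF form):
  u ∧ ¬y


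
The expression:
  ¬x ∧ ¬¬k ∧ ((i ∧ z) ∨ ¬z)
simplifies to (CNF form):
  k ∧ ¬x ∧ (i ∨ ¬z)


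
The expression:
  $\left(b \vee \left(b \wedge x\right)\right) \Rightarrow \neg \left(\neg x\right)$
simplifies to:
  $x \vee \neg b$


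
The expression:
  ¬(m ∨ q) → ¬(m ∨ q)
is always true.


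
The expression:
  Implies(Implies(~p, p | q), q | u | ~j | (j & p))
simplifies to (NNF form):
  True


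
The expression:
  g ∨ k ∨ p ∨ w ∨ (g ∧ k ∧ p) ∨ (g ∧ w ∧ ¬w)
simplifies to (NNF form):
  g ∨ k ∨ p ∨ w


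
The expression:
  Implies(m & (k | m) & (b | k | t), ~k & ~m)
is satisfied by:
  {b: False, k: False, m: False, t: False}
  {t: True, b: False, k: False, m: False}
  {k: True, t: False, b: False, m: False}
  {t: True, k: True, b: False, m: False}
  {b: True, t: False, k: False, m: False}
  {t: True, b: True, k: False, m: False}
  {k: True, b: True, t: False, m: False}
  {t: True, k: True, b: True, m: False}
  {m: True, t: False, b: False, k: False}


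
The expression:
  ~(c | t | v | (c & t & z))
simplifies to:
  ~c & ~t & ~v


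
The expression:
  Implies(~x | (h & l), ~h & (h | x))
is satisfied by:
  {x: True, l: False, h: False}
  {x: True, h: True, l: False}
  {x: True, l: True, h: False}


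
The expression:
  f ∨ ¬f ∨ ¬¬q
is always true.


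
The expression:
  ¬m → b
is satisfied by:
  {b: True, m: True}
  {b: True, m: False}
  {m: True, b: False}


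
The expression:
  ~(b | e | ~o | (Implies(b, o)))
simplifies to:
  False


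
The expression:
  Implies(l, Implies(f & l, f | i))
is always true.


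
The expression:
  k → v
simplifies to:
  v ∨ ¬k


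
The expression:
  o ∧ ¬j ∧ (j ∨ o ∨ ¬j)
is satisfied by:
  {o: True, j: False}


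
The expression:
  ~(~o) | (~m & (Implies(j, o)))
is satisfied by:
  {o: True, m: False, j: False}
  {j: True, o: True, m: False}
  {o: True, m: True, j: False}
  {j: True, o: True, m: True}
  {j: False, m: False, o: False}


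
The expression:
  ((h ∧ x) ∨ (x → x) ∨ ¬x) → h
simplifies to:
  h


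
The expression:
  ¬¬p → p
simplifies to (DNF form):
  True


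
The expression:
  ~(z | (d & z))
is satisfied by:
  {z: False}


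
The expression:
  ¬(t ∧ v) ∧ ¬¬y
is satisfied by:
  {y: True, v: False, t: False}
  {t: True, y: True, v: False}
  {v: True, y: True, t: False}


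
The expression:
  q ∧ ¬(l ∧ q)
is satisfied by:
  {q: True, l: False}


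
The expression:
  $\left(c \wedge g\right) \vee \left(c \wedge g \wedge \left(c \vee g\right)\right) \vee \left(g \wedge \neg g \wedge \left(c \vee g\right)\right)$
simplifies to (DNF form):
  $c \wedge g$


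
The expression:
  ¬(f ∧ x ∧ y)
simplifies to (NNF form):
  ¬f ∨ ¬x ∨ ¬y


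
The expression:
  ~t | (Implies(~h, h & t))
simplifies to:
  h | ~t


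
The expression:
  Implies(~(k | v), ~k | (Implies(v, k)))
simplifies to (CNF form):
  True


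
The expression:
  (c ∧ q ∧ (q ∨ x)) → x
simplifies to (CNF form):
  x ∨ ¬c ∨ ¬q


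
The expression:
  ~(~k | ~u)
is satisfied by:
  {u: True, k: True}


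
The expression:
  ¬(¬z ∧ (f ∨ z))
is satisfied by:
  {z: True, f: False}
  {f: False, z: False}
  {f: True, z: True}


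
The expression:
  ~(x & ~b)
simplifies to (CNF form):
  b | ~x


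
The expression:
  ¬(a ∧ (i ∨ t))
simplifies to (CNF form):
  (¬a ∨ ¬i) ∧ (¬a ∨ ¬t)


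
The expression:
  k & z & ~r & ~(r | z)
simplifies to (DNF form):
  False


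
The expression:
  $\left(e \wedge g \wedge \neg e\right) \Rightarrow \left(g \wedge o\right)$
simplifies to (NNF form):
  $\text{True}$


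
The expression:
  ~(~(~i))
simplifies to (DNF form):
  ~i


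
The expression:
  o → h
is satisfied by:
  {h: True, o: False}
  {o: False, h: False}
  {o: True, h: True}


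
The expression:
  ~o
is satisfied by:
  {o: False}


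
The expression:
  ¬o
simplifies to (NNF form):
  ¬o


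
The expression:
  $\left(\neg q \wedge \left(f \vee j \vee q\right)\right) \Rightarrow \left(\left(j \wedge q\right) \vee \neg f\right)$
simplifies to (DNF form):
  $q \vee \neg f$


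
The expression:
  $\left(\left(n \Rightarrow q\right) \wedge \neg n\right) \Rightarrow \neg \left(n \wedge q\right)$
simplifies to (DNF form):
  $\text{True}$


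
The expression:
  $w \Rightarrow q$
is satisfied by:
  {q: True, w: False}
  {w: False, q: False}
  {w: True, q: True}


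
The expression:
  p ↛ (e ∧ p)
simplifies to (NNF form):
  p ∧ ¬e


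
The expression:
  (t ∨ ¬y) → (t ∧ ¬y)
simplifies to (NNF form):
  (t ∧ ¬y) ∨ (y ∧ ¬t)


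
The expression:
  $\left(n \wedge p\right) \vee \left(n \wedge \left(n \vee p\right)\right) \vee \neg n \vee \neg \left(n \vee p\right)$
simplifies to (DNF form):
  $\text{True}$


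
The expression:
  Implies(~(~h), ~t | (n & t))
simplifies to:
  n | ~h | ~t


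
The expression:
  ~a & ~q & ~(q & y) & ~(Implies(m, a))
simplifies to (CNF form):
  m & ~a & ~q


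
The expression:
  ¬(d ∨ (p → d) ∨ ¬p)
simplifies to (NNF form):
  p ∧ ¬d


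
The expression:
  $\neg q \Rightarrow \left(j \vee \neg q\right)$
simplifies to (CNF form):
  $\text{True}$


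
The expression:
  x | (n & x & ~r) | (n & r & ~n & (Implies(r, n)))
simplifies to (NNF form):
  x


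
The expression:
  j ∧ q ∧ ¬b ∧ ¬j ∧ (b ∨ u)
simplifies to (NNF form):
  False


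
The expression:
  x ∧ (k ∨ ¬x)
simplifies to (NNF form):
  k ∧ x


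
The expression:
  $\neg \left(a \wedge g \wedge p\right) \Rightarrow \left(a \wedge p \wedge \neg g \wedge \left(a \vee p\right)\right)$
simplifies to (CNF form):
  $a \wedge p$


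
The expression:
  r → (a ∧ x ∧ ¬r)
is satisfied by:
  {r: False}


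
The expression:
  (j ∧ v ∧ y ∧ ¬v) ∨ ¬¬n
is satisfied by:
  {n: True}


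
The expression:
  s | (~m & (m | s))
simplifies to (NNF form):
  s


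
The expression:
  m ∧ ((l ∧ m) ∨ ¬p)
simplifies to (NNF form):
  m ∧ (l ∨ ¬p)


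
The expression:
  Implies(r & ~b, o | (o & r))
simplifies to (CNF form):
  b | o | ~r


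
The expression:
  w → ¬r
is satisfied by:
  {w: False, r: False}
  {r: True, w: False}
  {w: True, r: False}


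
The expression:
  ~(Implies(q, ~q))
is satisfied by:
  {q: True}


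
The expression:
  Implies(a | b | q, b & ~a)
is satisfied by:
  {b: True, q: False, a: False}
  {q: False, a: False, b: False}
  {b: True, q: True, a: False}


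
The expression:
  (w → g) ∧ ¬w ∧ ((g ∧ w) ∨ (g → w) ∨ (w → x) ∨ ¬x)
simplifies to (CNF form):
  ¬w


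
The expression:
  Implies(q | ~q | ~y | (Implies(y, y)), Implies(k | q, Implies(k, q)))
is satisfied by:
  {q: True, k: False}
  {k: False, q: False}
  {k: True, q: True}


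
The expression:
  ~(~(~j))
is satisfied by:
  {j: False}


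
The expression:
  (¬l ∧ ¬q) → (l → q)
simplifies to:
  True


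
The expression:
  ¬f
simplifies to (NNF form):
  ¬f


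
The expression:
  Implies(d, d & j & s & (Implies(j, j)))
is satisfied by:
  {j: True, s: True, d: False}
  {j: True, s: False, d: False}
  {s: True, j: False, d: False}
  {j: False, s: False, d: False}
  {d: True, j: True, s: True}


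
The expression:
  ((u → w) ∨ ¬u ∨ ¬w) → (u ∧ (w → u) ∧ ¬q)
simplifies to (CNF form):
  u ∧ ¬q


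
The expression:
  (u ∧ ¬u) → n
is always true.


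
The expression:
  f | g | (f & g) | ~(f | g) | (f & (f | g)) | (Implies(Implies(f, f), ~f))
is always true.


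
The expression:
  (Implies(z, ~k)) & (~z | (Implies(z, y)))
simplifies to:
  ~z | (y & ~k)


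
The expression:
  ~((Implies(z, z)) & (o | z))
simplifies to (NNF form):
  ~o & ~z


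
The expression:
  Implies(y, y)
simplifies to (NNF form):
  True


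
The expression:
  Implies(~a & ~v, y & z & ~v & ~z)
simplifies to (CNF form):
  a | v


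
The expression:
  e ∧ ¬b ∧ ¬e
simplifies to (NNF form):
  False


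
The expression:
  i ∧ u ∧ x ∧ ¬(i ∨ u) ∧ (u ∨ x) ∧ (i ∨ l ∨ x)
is never true.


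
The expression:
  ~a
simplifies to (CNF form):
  ~a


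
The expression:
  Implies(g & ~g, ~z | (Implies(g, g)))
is always true.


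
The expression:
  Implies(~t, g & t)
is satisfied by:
  {t: True}


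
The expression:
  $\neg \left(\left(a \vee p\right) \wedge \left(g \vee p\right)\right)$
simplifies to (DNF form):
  $\left(\neg a \wedge \neg p\right) \vee \left(\neg g \wedge \neg p\right)$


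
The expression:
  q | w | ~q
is always true.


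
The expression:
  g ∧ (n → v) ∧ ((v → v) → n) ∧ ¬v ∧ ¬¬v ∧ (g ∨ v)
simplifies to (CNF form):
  False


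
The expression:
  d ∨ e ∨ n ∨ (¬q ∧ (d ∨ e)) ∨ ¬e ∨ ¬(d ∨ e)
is always true.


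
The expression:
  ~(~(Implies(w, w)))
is always true.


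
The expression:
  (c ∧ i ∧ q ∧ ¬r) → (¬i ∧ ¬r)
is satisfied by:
  {r: True, c: False, q: False, i: False}
  {r: False, c: False, q: False, i: False}
  {r: True, i: True, c: False, q: False}
  {i: True, r: False, c: False, q: False}
  {r: True, q: True, i: False, c: False}
  {q: True, i: False, c: False, r: False}
  {r: True, i: True, q: True, c: False}
  {i: True, q: True, r: False, c: False}
  {r: True, c: True, i: False, q: False}
  {c: True, i: False, q: False, r: False}
  {r: True, i: True, c: True, q: False}
  {i: True, c: True, r: False, q: False}
  {r: True, q: True, c: True, i: False}
  {q: True, c: True, i: False, r: False}
  {r: True, i: True, q: True, c: True}


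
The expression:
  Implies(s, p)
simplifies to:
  p | ~s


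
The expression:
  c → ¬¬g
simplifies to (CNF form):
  g ∨ ¬c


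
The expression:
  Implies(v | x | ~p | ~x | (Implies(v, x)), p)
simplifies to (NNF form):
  p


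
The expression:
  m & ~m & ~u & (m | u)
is never true.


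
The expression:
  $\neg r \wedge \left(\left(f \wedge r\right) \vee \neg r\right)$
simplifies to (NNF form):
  $\neg r$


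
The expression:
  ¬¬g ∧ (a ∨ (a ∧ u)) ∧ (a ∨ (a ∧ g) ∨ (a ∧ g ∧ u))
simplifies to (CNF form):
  a ∧ g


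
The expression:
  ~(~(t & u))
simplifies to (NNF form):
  t & u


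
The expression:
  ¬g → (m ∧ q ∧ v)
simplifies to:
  g ∨ (m ∧ q ∧ v)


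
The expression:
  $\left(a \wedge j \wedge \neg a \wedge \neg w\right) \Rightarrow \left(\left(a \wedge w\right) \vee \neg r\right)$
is always true.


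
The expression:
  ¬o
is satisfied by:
  {o: False}


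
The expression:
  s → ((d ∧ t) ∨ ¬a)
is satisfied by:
  {d: True, t: True, s: False, a: False}
  {d: True, t: False, s: False, a: False}
  {t: True, d: False, s: False, a: False}
  {d: False, t: False, s: False, a: False}
  {a: True, d: True, t: True, s: False}
  {a: True, d: True, t: False, s: False}
  {a: True, t: True, d: False, s: False}
  {a: True, t: False, d: False, s: False}
  {d: True, s: True, t: True, a: False}
  {d: True, s: True, t: False, a: False}
  {s: True, t: True, d: False, a: False}
  {s: True, d: False, t: False, a: False}
  {a: True, d: True, s: True, t: True}


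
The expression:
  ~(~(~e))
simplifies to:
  ~e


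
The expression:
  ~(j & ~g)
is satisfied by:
  {g: True, j: False}
  {j: False, g: False}
  {j: True, g: True}


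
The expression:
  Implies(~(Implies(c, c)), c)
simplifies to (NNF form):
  True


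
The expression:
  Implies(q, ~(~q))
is always true.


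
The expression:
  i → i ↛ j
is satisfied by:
  {i: False, j: False}
  {j: True, i: False}
  {i: True, j: False}


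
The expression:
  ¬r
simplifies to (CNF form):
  ¬r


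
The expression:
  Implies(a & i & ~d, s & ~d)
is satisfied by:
  {s: True, d: True, a: False, i: False}
  {s: True, d: False, a: False, i: False}
  {d: True, s: False, a: False, i: False}
  {s: False, d: False, a: False, i: False}
  {s: True, i: True, d: True, a: False}
  {s: True, i: True, d: False, a: False}
  {i: True, d: True, s: False, a: False}
  {i: True, s: False, d: False, a: False}
  {s: True, a: True, d: True, i: False}
  {s: True, a: True, d: False, i: False}
  {a: True, d: True, s: False, i: False}
  {a: True, s: False, d: False, i: False}
  {i: True, a: True, s: True, d: True}
  {i: True, a: True, s: True, d: False}
  {i: True, a: True, d: True, s: False}


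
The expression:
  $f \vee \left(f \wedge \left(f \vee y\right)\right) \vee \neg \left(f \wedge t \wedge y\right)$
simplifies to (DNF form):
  $\text{True}$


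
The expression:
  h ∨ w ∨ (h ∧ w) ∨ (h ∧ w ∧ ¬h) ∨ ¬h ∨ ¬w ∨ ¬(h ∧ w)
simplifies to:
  True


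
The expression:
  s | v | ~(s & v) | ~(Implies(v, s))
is always true.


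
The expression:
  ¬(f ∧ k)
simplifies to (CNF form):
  ¬f ∨ ¬k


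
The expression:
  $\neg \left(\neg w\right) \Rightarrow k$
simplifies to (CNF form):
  $k \vee \neg w$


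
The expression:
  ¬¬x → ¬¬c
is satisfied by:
  {c: True, x: False}
  {x: False, c: False}
  {x: True, c: True}


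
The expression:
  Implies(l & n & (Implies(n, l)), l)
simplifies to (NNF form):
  True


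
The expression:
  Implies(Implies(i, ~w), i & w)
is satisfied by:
  {i: True, w: True}


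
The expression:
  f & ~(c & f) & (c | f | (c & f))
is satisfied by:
  {f: True, c: False}


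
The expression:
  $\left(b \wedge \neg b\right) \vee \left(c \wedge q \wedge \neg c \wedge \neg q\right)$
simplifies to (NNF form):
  $\text{False}$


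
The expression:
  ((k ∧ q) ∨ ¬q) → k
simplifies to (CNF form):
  k ∨ q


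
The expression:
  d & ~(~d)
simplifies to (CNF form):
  d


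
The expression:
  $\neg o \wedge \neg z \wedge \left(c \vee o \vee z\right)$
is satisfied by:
  {c: True, o: False, z: False}


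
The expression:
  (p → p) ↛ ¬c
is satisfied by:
  {c: True}


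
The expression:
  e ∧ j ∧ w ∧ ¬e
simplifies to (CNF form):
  False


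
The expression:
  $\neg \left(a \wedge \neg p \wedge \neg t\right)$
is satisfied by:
  {t: True, p: True, a: False}
  {t: True, p: False, a: False}
  {p: True, t: False, a: False}
  {t: False, p: False, a: False}
  {a: True, t: True, p: True}
  {a: True, t: True, p: False}
  {a: True, p: True, t: False}


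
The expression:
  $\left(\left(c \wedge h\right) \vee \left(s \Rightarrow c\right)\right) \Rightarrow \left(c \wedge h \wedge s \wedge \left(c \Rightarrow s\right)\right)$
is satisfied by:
  {s: True, h: True, c: False}
  {s: True, c: False, h: False}
  {s: True, h: True, c: True}


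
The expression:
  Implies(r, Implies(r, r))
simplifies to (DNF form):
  True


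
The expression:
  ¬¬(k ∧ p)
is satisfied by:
  {p: True, k: True}


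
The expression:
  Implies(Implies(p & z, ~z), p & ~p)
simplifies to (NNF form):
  p & z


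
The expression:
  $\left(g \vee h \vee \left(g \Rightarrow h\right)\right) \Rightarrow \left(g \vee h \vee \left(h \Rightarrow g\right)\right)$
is always true.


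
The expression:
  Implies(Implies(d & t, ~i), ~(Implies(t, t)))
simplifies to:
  d & i & t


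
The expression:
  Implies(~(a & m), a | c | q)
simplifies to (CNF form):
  a | c | q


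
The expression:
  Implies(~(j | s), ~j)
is always true.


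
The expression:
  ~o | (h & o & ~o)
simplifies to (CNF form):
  ~o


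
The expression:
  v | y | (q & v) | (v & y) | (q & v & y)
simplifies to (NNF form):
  v | y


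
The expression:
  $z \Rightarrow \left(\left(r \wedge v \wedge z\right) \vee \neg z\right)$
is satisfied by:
  {v: True, r: True, z: False}
  {v: True, r: False, z: False}
  {r: True, v: False, z: False}
  {v: False, r: False, z: False}
  {z: True, v: True, r: True}


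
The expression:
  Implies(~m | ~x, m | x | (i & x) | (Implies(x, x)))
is always true.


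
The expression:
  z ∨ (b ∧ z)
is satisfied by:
  {z: True}


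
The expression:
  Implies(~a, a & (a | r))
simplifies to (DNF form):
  a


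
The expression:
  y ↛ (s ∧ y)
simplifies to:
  y ∧ ¬s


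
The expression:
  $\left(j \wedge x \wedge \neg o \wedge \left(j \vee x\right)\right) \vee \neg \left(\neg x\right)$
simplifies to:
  $x$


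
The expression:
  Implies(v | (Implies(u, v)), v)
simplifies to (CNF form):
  u | v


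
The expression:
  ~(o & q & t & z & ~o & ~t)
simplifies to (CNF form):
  True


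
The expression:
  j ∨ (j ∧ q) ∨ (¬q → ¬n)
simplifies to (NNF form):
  j ∨ q ∨ ¬n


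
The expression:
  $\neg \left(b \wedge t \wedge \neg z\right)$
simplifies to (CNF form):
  $z \vee \neg b \vee \neg t$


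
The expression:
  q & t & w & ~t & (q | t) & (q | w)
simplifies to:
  False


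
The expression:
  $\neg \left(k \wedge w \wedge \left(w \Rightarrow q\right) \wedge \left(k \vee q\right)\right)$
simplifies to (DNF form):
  $\neg k \vee \neg q \vee \neg w$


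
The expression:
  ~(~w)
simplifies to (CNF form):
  w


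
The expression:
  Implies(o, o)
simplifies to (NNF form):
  True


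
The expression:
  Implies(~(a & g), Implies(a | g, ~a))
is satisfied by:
  {g: True, a: False}
  {a: False, g: False}
  {a: True, g: True}


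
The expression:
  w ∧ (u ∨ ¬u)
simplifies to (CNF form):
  w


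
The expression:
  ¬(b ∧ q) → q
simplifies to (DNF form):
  q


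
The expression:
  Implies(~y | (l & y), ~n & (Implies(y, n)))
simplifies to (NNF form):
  (y & ~l) | (~n & ~y)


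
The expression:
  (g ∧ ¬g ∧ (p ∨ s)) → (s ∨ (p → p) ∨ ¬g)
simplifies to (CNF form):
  True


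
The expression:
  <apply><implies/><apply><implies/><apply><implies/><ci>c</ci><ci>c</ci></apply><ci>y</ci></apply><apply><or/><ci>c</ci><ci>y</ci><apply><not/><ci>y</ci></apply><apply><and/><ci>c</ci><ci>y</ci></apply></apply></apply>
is always true.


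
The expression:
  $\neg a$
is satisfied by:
  {a: False}


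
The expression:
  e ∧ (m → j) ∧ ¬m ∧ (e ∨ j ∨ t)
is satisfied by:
  {e: True, m: False}


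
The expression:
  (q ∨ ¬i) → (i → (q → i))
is always true.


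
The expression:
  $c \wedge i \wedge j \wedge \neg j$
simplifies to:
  $\text{False}$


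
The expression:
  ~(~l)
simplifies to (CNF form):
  l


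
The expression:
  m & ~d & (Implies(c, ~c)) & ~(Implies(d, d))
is never true.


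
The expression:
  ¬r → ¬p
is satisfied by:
  {r: True, p: False}
  {p: False, r: False}
  {p: True, r: True}


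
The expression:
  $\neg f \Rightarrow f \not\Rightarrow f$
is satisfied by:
  {f: True}


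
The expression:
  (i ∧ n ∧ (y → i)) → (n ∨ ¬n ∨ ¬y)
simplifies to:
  True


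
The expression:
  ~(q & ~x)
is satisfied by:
  {x: True, q: False}
  {q: False, x: False}
  {q: True, x: True}


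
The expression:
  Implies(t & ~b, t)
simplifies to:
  True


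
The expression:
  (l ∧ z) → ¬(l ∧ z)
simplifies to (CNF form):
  ¬l ∨ ¬z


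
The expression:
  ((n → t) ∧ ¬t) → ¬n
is always true.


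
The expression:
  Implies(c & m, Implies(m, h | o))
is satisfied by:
  {h: True, o: True, m: False, c: False}
  {h: True, m: False, o: False, c: False}
  {o: True, h: False, m: False, c: False}
  {h: False, m: False, o: False, c: False}
  {c: True, h: True, o: True, m: False}
  {c: True, h: True, m: False, o: False}
  {c: True, o: True, h: False, m: False}
  {c: True, h: False, m: False, o: False}
  {h: True, m: True, o: True, c: False}
  {h: True, m: True, c: False, o: False}
  {m: True, o: True, c: False, h: False}
  {m: True, c: False, o: False, h: False}
  {h: True, m: True, c: True, o: True}
  {h: True, m: True, c: True, o: False}
  {m: True, c: True, o: True, h: False}


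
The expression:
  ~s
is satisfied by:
  {s: False}


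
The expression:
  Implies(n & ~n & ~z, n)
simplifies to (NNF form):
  True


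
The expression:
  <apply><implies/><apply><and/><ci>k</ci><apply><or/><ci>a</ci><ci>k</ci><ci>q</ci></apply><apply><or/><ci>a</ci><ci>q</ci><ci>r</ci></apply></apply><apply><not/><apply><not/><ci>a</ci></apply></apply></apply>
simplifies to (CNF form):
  <apply><and/><apply><or/><ci>a</ci><apply><not/><ci>k</ci></apply><apply><not/><ci>q</ci></apply></apply><apply><or/><ci>a</ci><apply><not/><ci>k</ci></apply><apply><not/><ci>r</ci></apply></apply></apply>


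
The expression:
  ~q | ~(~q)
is always true.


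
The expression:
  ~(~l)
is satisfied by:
  {l: True}


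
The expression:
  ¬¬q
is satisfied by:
  {q: True}


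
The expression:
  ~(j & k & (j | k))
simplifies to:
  ~j | ~k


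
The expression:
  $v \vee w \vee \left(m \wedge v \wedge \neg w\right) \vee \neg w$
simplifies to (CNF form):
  $\text{True}$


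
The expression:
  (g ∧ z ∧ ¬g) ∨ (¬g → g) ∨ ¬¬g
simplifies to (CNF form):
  g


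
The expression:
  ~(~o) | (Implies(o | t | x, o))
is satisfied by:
  {o: True, t: False, x: False}
  {x: True, o: True, t: False}
  {o: True, t: True, x: False}
  {x: True, o: True, t: True}
  {x: False, t: False, o: False}


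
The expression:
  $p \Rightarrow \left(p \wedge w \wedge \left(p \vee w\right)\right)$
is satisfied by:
  {w: True, p: False}
  {p: False, w: False}
  {p: True, w: True}


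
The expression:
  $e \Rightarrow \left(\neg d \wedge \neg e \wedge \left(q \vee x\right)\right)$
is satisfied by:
  {e: False}


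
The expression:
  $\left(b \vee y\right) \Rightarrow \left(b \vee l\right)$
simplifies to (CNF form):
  $b \vee l \vee \neg y$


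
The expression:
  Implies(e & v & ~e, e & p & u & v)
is always true.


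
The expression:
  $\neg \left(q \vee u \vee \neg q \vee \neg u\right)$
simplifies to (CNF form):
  $\text{False}$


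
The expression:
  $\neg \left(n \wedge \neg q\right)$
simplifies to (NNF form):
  $q \vee \neg n$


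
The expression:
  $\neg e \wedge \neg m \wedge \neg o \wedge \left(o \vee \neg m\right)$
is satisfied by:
  {e: False, o: False, m: False}


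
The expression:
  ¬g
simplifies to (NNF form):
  ¬g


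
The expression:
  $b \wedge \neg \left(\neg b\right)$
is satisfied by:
  {b: True}


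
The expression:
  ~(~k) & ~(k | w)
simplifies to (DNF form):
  False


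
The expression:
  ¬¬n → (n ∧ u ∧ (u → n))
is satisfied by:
  {u: True, n: False}
  {n: False, u: False}
  {n: True, u: True}


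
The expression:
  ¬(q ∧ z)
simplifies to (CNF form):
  ¬q ∨ ¬z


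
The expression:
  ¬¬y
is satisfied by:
  {y: True}


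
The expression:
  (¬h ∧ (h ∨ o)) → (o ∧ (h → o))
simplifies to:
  True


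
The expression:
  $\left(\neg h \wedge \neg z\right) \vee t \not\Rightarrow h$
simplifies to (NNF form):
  $\neg h \wedge \left(t \vee \neg z\right)$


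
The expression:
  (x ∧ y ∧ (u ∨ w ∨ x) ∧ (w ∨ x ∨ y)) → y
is always true.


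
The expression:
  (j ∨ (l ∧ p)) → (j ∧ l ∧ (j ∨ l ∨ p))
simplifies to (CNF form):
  (j ∨ ¬j) ∧ (l ∨ ¬j) ∧ (j ∨ ¬j ∨ ¬l) ∧ (j ∨ ¬j ∨ ¬p) ∧ (j ∨ ¬l ∨ ¬p) ∧ (l ∨ ¬j ∨ ¬l) ∧ (l ∨ ¬j ∨ ¬p) ∧ (l ∨ ¬l ∨ ¬p)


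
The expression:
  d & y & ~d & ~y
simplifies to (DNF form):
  False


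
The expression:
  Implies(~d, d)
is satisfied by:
  {d: True}


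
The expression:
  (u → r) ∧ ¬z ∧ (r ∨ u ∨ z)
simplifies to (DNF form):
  r ∧ ¬z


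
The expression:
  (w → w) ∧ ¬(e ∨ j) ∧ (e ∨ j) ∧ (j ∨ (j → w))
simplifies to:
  False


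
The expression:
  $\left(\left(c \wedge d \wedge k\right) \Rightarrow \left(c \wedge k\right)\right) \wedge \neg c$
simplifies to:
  $\neg c$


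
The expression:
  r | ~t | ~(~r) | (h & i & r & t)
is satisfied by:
  {r: True, t: False}
  {t: False, r: False}
  {t: True, r: True}


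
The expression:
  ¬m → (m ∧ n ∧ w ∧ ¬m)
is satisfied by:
  {m: True}


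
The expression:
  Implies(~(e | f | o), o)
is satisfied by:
  {o: True, e: True, f: True}
  {o: True, e: True, f: False}
  {o: True, f: True, e: False}
  {o: True, f: False, e: False}
  {e: True, f: True, o: False}
  {e: True, f: False, o: False}
  {f: True, e: False, o: False}


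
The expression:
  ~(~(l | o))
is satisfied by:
  {o: True, l: True}
  {o: True, l: False}
  {l: True, o: False}


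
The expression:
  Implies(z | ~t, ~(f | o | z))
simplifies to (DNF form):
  (t & ~z) | (t & ~f & ~z) | (t & ~o & ~z) | (~f & ~o & ~z)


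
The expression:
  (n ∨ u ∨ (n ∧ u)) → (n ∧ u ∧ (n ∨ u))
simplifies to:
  (n ∧ u) ∨ (¬n ∧ ¬u)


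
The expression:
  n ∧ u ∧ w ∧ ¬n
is never true.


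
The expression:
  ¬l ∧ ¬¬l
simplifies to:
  False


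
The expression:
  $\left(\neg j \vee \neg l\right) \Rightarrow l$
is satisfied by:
  {l: True}


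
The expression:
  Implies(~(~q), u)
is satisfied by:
  {u: True, q: False}
  {q: False, u: False}
  {q: True, u: True}


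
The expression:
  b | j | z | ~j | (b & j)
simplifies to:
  True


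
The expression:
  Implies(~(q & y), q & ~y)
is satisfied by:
  {q: True}


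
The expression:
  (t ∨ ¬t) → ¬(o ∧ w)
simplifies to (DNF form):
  ¬o ∨ ¬w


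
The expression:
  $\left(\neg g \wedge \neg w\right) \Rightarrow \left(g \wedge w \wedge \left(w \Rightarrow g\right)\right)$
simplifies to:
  $g \vee w$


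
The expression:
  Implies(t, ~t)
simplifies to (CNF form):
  ~t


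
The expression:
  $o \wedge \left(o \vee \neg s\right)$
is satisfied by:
  {o: True}


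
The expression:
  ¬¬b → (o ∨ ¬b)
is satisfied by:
  {o: True, b: False}
  {b: False, o: False}
  {b: True, o: True}


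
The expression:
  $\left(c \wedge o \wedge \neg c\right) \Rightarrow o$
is always true.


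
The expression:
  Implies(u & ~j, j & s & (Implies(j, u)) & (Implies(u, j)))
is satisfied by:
  {j: True, u: False}
  {u: False, j: False}
  {u: True, j: True}


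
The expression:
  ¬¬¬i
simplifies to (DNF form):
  ¬i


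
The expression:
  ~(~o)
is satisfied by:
  {o: True}


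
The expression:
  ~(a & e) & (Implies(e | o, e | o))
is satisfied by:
  {e: False, a: False}
  {a: True, e: False}
  {e: True, a: False}


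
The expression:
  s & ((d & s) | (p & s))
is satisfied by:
  {d: True, p: True, s: True}
  {d: True, s: True, p: False}
  {p: True, s: True, d: False}


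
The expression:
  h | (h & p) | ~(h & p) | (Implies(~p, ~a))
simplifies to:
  True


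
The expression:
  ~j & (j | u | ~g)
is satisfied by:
  {u: True, j: False, g: False}
  {j: False, g: False, u: False}
  {u: True, g: True, j: False}


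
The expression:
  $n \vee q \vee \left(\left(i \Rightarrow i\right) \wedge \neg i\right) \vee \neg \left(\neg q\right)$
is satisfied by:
  {n: True, q: True, i: False}
  {n: True, q: False, i: False}
  {q: True, n: False, i: False}
  {n: False, q: False, i: False}
  {n: True, i: True, q: True}
  {n: True, i: True, q: False}
  {i: True, q: True, n: False}


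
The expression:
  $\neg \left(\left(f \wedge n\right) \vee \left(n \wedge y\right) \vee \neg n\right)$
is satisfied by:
  {n: True, y: False, f: False}


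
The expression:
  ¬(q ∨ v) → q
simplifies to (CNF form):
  q ∨ v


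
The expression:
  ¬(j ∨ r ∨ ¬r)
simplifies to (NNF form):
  False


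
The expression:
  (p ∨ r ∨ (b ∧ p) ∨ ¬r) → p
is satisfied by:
  {p: True}


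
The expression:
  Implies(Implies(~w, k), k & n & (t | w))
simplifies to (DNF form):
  (k & ~k) | (k & n & t) | (k & n & w) | (~k & ~w) | (k & n & ~k) | (k & t & ~k) | (k & w & ~k) | (n & t & ~w) | (n & w & ~w) | (n & ~k & ~w) | (t & ~k & ~w) | (w & ~k & ~w)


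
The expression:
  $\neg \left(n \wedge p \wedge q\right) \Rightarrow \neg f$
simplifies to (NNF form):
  $\left(n \wedge p \wedge q\right) \vee \neg f$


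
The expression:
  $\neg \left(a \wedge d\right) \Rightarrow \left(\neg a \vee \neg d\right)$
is always true.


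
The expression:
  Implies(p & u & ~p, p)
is always true.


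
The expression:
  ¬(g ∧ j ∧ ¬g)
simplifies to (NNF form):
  True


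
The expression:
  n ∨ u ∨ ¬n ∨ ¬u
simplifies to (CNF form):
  True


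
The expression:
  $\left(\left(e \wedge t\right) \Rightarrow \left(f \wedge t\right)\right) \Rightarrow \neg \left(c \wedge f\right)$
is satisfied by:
  {c: False, f: False}
  {f: True, c: False}
  {c: True, f: False}


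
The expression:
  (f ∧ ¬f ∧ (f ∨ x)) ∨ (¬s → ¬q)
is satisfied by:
  {s: True, q: False}
  {q: False, s: False}
  {q: True, s: True}


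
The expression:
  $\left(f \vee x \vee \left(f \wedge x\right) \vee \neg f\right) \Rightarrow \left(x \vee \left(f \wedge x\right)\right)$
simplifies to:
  $x$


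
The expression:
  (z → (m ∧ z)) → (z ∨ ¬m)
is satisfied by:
  {z: True, m: False}
  {m: False, z: False}
  {m: True, z: True}


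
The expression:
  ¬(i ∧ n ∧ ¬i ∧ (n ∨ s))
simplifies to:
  True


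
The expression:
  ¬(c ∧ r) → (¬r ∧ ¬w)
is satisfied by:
  {c: True, w: False, r: False}
  {c: False, w: False, r: False}
  {r: True, c: True, w: False}
  {r: True, w: True, c: True}


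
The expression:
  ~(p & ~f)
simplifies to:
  f | ~p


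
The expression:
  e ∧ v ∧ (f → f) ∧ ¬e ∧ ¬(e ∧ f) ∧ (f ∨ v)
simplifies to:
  False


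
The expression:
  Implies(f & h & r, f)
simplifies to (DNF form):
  True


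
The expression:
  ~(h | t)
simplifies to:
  ~h & ~t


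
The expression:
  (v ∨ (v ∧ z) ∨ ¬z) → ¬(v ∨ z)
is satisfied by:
  {v: False}


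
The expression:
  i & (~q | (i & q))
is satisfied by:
  {i: True}


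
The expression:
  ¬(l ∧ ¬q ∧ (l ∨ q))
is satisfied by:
  {q: True, l: False}
  {l: False, q: False}
  {l: True, q: True}


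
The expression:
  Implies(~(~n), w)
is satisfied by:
  {w: True, n: False}
  {n: False, w: False}
  {n: True, w: True}


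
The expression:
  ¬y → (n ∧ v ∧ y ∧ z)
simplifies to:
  y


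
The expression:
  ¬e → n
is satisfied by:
  {n: True, e: True}
  {n: True, e: False}
  {e: True, n: False}


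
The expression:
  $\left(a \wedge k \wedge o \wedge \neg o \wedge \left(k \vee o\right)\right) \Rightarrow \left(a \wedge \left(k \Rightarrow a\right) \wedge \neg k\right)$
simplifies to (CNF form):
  $\text{True}$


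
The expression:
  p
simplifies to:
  p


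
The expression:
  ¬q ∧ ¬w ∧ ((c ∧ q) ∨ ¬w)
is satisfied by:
  {q: False, w: False}


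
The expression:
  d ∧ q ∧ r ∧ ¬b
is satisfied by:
  {r: True, d: True, q: True, b: False}


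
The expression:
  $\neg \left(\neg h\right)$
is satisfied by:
  {h: True}


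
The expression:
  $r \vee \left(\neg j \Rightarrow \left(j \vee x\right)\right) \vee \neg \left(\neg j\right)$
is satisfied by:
  {r: True, x: True, j: True}
  {r: True, x: True, j: False}
  {r: True, j: True, x: False}
  {r: True, j: False, x: False}
  {x: True, j: True, r: False}
  {x: True, j: False, r: False}
  {j: True, x: False, r: False}


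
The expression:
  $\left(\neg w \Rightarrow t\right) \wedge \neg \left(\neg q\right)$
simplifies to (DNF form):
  $\left(q \wedge t\right) \vee \left(q \wedge w\right)$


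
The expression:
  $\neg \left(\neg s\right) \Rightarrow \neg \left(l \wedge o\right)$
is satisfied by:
  {l: False, o: False, s: False}
  {s: True, l: False, o: False}
  {o: True, l: False, s: False}
  {s: True, o: True, l: False}
  {l: True, s: False, o: False}
  {s: True, l: True, o: False}
  {o: True, l: True, s: False}


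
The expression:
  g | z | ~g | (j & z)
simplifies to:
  True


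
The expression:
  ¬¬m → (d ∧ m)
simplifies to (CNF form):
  d ∨ ¬m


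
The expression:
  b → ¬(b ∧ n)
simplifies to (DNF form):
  ¬b ∨ ¬n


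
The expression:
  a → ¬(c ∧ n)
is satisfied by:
  {c: False, a: False, n: False}
  {n: True, c: False, a: False}
  {a: True, c: False, n: False}
  {n: True, a: True, c: False}
  {c: True, n: False, a: False}
  {n: True, c: True, a: False}
  {a: True, c: True, n: False}


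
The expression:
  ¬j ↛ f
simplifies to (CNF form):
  ¬f ∧ ¬j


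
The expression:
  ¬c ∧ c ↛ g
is never true.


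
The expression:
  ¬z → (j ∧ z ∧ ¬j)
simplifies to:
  z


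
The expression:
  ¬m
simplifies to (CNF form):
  ¬m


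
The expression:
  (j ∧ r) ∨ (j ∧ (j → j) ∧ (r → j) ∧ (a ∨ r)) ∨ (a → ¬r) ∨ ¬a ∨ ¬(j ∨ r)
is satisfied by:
  {j: True, a: False, r: False}
  {j: False, a: False, r: False}
  {r: True, j: True, a: False}
  {r: True, j: False, a: False}
  {a: True, j: True, r: False}
  {a: True, j: False, r: False}
  {a: True, r: True, j: True}


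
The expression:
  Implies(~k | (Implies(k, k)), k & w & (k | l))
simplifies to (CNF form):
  k & w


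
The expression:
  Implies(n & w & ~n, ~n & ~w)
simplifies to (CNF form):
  True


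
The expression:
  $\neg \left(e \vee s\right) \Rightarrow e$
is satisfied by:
  {e: True, s: True}
  {e: True, s: False}
  {s: True, e: False}


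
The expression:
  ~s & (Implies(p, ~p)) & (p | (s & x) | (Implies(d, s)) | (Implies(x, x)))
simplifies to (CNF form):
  ~p & ~s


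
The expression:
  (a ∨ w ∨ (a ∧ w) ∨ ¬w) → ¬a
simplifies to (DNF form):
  ¬a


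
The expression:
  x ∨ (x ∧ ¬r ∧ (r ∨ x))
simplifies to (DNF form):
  x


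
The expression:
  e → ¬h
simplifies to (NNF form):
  ¬e ∨ ¬h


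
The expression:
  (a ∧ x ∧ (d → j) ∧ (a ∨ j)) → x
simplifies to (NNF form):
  True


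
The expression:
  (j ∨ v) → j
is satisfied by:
  {j: True, v: False}
  {v: False, j: False}
  {v: True, j: True}


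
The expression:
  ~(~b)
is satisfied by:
  {b: True}


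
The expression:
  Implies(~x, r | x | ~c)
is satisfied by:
  {r: True, x: True, c: False}
  {r: True, c: False, x: False}
  {x: True, c: False, r: False}
  {x: False, c: False, r: False}
  {r: True, x: True, c: True}
  {r: True, c: True, x: False}
  {x: True, c: True, r: False}


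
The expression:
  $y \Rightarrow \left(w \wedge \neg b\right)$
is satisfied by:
  {w: True, y: False, b: False}
  {w: False, y: False, b: False}
  {b: True, w: True, y: False}
  {b: True, w: False, y: False}
  {y: True, w: True, b: False}


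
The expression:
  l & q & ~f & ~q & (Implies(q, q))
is never true.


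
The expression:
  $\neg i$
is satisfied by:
  {i: False}


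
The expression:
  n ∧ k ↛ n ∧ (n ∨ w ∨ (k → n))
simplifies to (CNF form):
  False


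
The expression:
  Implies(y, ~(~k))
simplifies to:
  k | ~y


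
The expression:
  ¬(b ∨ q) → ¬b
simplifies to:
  True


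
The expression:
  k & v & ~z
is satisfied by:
  {k: True, v: True, z: False}


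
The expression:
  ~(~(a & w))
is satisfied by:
  {a: True, w: True}


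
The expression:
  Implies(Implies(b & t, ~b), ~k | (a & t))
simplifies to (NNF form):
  ~k | (a & t) | (b & t)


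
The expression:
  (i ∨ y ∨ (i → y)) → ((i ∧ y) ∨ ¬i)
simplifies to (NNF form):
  y ∨ ¬i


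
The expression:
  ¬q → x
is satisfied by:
  {x: True, q: True}
  {x: True, q: False}
  {q: True, x: False}
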